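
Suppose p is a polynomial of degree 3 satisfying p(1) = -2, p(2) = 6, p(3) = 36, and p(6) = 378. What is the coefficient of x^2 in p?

-1

Write p(x) = ax^3 + bx^2 + cx + d. Substituting each data point gives a linear system:
  a + b + c + d = -2
  8a + 4b + 2c + d = 6
  27a + 9b + 3c + d = 36
  216a + 36b + 6c + d = 378
Solving the system yields a = 2, b = -1, c = -3, d = 0.
So p(x) = 2x³ - x² - 3x.
The coefficient of x^2 is -1.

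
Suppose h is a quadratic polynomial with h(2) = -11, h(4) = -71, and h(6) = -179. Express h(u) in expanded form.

h(u) = -6u^2 + 6u + 1

Using the Lagrange interpolation formula with nodes 2, 4, 6:
  L_0(u) = (u - 4)(u - 6) / 8
  L_1(u) = (u - 2)(u - 6) / -4
  L_2(u) = (u - 2)(u - 4) / 8
Then h(u) = -11·L_0(u) - 71·L_1(u) - 179·L_2(u).
Expanding and collecting terms gives h(u) = -6u^2 + 6u + 1.
Check: h(2) = -11. ✓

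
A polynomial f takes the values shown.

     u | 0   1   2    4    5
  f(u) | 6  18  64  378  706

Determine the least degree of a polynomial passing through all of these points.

3

Divided differences on the nodes 0, 1, 2, 4, 5:
  order 0: 6  18  64  378  706
  order 1: 12  46  157  328
  order 2: 17  37  57
  order 3: 5  5
  order 4: 0
The order-3 divided differences are all 5 (nonzero) and every higher order vanishes, so the data lies on a polynomial of degree exactly 3.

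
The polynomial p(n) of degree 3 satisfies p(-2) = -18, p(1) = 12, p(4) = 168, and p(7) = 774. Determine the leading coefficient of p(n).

Write p(n) = an^3 + bn^2 + cn + d. Substituting each data point gives a linear system:
  -8a + 4b - 2c + d = -18
  a + b + c + d = 12
  64a + 16b + 4c + d = 168
  343a + 49b + 7c + d = 774
Solving the system yields a = 2, b = 1, c = 5, d = 4.
So p(n) = 2n^3 + n^2 + 5n + 4.
The leading coefficient is 2.

2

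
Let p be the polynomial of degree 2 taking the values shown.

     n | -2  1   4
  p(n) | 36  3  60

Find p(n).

p(n) = 5n^2 - 6n + 4

Using the Lagrange interpolation formula with nodes -2, 1, 4:
  L_0(n) = (n - 1)(n - 4) / 18
  L_1(n) = (n + 2)(n - 4) / -9
  L_2(n) = (n + 2)(n - 1) / 18
Then p(n) = 36·L_0(n) + 3·L_1(n) + 60·L_2(n).
Expanding and collecting terms gives p(n) = 5n² - 6n + 4.
Check: p(4) = 60. ✓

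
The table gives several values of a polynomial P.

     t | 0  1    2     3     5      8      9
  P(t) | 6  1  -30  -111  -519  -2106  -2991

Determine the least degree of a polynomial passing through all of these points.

Divided differences on the nodes 0, 1, 2, 3, 5, 8, 9:
  order 0: 6  1  -30  -111  -519  -2106  -2991
  order 1: -5  -31  -81  -204  -529  -885
  order 2: -13  -25  -41  -65  -89
  order 3: -4  -4  -4  -4
  order 4: 0  0  0
  order 5: 0  0
  order 6: 0
The order-3 divided differences are all -4 (nonzero) and every higher order vanishes, so the data lies on a polynomial of degree exactly 3.

3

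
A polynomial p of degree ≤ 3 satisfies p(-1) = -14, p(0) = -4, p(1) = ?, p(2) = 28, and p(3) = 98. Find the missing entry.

2

The 4 known points determine the degree-3 polynomial uniquely.
Write p(x) = ax^3 + bx^2 + cx + d. Substituting each data point gives a linear system:
  -a + b - c + d = -14
  d = -4
  8a + 4b + 2c + d = 28
  27a + 9b + 3c + d = 98
Solving the system yields a = 4, b = -2, c = 4, d = -4.
So p(x) = 4x³ - 2x² + 4x - 4.
Then p(1) = 2.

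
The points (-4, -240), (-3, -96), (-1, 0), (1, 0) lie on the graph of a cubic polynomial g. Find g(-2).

-24

Write g(x) = ax^3 + bx^2 + cx + d. Substituting each data point gives a linear system:
  -64a + 16b - 4c + d = -240
  -27a + 9b - 3c + d = -96
  -a + b - c + d = 0
  a + b + c + d = 0
Solving the system yields a = 4, b = 0, c = -4, d = 0.
So g(x) = 4x^3 - 4x.
Then g(-2) = -24.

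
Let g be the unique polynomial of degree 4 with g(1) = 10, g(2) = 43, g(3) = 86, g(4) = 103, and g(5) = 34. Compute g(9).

-3142

Write g(u) = au^4 + bu^3 + cu^2 + du + e. Substituting each data point gives a linear system:
  a + b + c + d + e = 10
  16a + 8b + 4c + 2d + e = 43
  81a + 27b + 9c + 3d + e = 86
  256a + 64b + 16c + 4d + e = 103
  625a + 125b + 25c + 5d + e = 34
Solving the system yields a = -1, b = 4, c = 6, d = 2, e = -1.
So g(u) = -u⁴ + 4u³ + 6u² + 2u - 1.
Then g(9) = -3142.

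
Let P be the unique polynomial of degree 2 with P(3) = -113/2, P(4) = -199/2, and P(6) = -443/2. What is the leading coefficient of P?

-6

Write P(t) = at^2 + bt + c. Substituting each data point gives a linear system:
  9a + 3b + c = -113/2
  16a + 4b + c = -199/2
  36a + 6b + c = -443/2
Solving the system yields a = -6, b = -1, c = 1/2.
So P(t) = -6t^2 - t + 1/2.
The leading coefficient is -6.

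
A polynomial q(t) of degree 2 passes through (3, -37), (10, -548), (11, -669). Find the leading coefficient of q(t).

-6

Write q(t) = at^2 + bt + c. Substituting each data point gives a linear system:
  9a + 3b + c = -37
  100a + 10b + c = -548
  121a + 11b + c = -669
Solving the system yields a = -6, b = 5, c = 2.
So q(t) = -6t^2 + 5t + 2.
The leading coefficient is -6.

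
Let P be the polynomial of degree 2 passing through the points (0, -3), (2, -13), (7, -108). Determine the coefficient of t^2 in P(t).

-2

Write P(t) = at^2 + bt + c. Substituting each data point gives a linear system:
  c = -3
  4a + 2b + c = -13
  49a + 7b + c = -108
Solving the system yields a = -2, b = -1, c = -3.
So P(t) = -2t^2 - t - 3.
The leading coefficient is -2.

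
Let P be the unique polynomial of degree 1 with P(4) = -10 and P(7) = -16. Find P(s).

Write P(s) = as + b. Substituting each data point gives a linear system:
  4a + b = -10
  7a + b = -16
Solving the system yields a = -2, b = -2.
So P(s) = -2s - 2.
Check: P(7) = -16. ✓

P(s) = -2s - 2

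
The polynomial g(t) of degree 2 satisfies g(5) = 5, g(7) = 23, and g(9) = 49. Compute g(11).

Using the Lagrange interpolation formula with nodes 5, 7, 9:
  L_0(t) = (t - 7)(t - 9) / 8
  L_1(t) = (t - 5)(t - 9) / -4
  L_2(t) = (t - 5)(t - 7) / 8
Then g(t) = 5·L_0(t) + 23·L_1(t) + 49·L_2(t).
Expanding and collecting terms gives g(t) = t^2 - 3t - 5.
Evaluating at t = 11: g(11) = 83.

83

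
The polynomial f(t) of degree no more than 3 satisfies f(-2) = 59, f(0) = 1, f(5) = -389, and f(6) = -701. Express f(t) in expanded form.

f(t) = -4t^3 + 5t^2 - 3t + 1

Using the Lagrange interpolation formula with nodes -2, 0, 5, 6:
  L_0(t) = t(t - 5)(t - 6) / -112
  L_1(t) = (t + 2)(t - 5)(t - 6) / 60
  L_2(t) = (t + 2)t(t - 6) / -35
  L_3(t) = (t + 2)t(t - 5) / 48
Then f(t) = 59·L_0(t) + 1·L_1(t) - 389·L_2(t) - 701·L_3(t).
Expanding and collecting terms gives f(t) = -4t^3 + 5t^2 - 3t + 1.
Check: f(6) = -701. ✓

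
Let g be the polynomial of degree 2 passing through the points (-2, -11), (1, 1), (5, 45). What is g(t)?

Write g(t) = at^2 + bt + c. Substituting each data point gives a linear system:
  4a - 2b + c = -11
  a + b + c = 1
  25a + 5b + c = 45
Solving the system yields a = 1, b = 5, c = -5.
So g(t) = t² + 5t - 5.
Check: g(5) = 45. ✓

g(t) = t^2 + 5t - 5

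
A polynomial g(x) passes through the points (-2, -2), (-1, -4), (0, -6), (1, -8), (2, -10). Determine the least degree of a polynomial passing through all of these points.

1

Forward differences of the values at x = -2, -1, 0, 1, 2:
  g  : -2  -4  -6  -8  -10
  Δ  : -2  -2  -2  -2
  Δ^2: 0  0  0
  Δ^3: 0  0
  Δ^4: 0
The first differences are constant (-2) and nonzero, while all higher differences vanish, so the minimal degree is 1.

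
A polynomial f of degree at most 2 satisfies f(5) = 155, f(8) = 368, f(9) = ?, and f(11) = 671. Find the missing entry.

459

The 3 known points determine the degree-2 polynomial uniquely.
Write f(u) = au^2 + bu + c. Substituting each data point gives a linear system:
  25a + 5b + c = 155
  64a + 8b + c = 368
  121a + 11b + c = 671
Solving the system yields a = 5, b = 6, c = 0.
So f(u) = 5u² + 6u.
Then f(9) = 459.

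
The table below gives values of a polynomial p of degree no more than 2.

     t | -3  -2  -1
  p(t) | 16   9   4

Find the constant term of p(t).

Write p(t) = at^2 + bt + c. Substituting each data point gives a linear system:
  9a - 3b + c = 16
  4a - 2b + c = 9
  a - b + c = 4
Solving the system yields a = 1, b = -2, c = 1.
So p(t) = t² - 2t + 1.
The constant term is 1.

1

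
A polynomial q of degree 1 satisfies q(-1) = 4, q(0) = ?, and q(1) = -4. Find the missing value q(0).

On equispaced nodes a degree-1 polynomial has vanishing second forward difference, so
  q(-1) - 2·q(0) + q(1) = 0.
Substituting the known values and solving for q(0):
  -2·q(0) = 0
  q(0) = 0.

0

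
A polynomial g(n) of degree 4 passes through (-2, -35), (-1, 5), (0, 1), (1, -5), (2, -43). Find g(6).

Write g(n) = an^4 + bn^3 + cn^2 + dn + e. Substituting each data point gives a linear system:
  16a - 8b + 4c - 2d + e = -35
  a - b + c - d + e = 5
  e = 1
  a + b + c + d + e = -5
  16a + 8b + 4c + 2d + e = -43
Solving the system yields a = -3, b = 1, c = 2, d = -6, e = 1.
So g(n) = -3n⁴ + n³ + 2n² - 6n + 1.
Then g(6) = -3635.

-3635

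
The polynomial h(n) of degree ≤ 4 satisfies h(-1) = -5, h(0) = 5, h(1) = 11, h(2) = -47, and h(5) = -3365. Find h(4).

Write h(n) = an^4 + bn^3 + cn^2 + dn + e. Substituting each data point gives a linear system:
  a - b + c - d + e = -5
  e = 5
  a + b + c + d + e = 11
  16a + 8b + 4c + 2d + e = -47
  625a + 125b + 25c + 5d + e = -3365
Solving the system yields a = -6, b = 2, c = 4, d = 6, e = 5.
So h(n) = -6n^4 + 2n^3 + 4n^2 + 6n + 5.
Then h(4) = -1315.

-1315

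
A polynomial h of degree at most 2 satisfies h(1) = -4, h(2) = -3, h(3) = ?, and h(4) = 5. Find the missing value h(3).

0

The 3 known points determine the degree-2 polynomial uniquely.
Write h(n) = an^2 + bn + c. Substituting each data point gives a linear system:
  a + b + c = -4
  4a + 2b + c = -3
  16a + 4b + c = 5
Solving the system yields a = 1, b = -2, c = -3.
So h(n) = n^2 - 2n - 3.
Then h(3) = 0.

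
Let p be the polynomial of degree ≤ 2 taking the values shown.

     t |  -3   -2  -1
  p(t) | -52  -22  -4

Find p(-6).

-214

Forward differences of the values at t = -3, -2, -1:
  p  : -52  -22  -4
  Δ  : 30  18
  Δ^2: -12
The second differences are constant, confirming degree 2.
Interpolating (Newton forward form) and evaluating at t = -6 gives p(-6) = -214.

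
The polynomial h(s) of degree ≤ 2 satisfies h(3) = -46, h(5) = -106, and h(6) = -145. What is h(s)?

Write h(s) = as^2 + bs + c. Substituting each data point gives a linear system:
  9a + 3b + c = -46
  25a + 5b + c = -106
  36a + 6b + c = -145
Solving the system yields a = -3, b = -6, c = -1.
So h(s) = -3s^2 - 6s - 1.
Check: h(3) = -46. ✓

h(s) = -3s^2 - 6s - 1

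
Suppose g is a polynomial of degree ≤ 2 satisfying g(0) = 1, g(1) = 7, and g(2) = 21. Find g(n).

g(n) = 4n^2 + 2n + 1

Write g(n) = an^2 + bn + c. Substituting each data point gives a linear system:
  c = 1
  a + b + c = 7
  4a + 2b + c = 21
Solving the system yields a = 4, b = 2, c = 1.
So g(n) = 4n^2 + 2n + 1.
Check: g(0) = 1. ✓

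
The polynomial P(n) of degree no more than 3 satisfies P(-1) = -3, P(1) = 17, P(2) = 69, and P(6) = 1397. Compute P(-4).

-363

Using the Lagrange interpolation formula with nodes -1, 1, 2, 6:
  L_0(n) = (n - 1)(n - 2)(n - 6) / -42
  L_1(n) = (n + 1)(n - 2)(n - 6) / 10
  L_2(n) = (n + 1)(n - 1)(n - 6) / -12
  L_3(n) = (n + 1)(n - 1)(n - 2) / 140
Then P(n) = -3·L_0(n) + 17·L_1(n) + 69·L_2(n) + 1397·L_3(n).
Expanding and collecting terms gives P(n) = 6n^3 + 2n^2 + 4n + 5.
Evaluating at n = -4: P(-4) = -363.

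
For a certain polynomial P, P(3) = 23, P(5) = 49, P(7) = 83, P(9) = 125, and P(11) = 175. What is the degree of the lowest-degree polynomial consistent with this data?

2

Forward differences of the values at u = 3, 5, 7, 9, 11:
  P  : 23  49  83  125  175
  Δ  : 26  34  42  50
  Δ^2: 8  8  8
  Δ^3: 0  0
  Δ^4: 0
The second differences are constant (8) and nonzero, while all higher differences vanish, so the minimal degree is 2.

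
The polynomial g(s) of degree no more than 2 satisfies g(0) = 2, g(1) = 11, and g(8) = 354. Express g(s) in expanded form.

g(s) = 5s^2 + 4s + 2

Write g(s) = as^2 + bs + c. Substituting each data point gives a linear system:
  c = 2
  a + b + c = 11
  64a + 8b + c = 354
Solving the system yields a = 5, b = 4, c = 2.
So g(s) = 5s^2 + 4s + 2.
Check: g(8) = 354. ✓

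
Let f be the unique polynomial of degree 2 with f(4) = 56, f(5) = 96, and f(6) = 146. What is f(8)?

Using the Lagrange interpolation formula with nodes 4, 5, 6:
  L_0(u) = (u - 5)(u - 6) / 2
  L_1(u) = (u - 4)(u - 6) / -1
  L_2(u) = (u - 4)(u - 5) / 2
Then f(u) = 56·L_0(u) + 96·L_1(u) + 146·L_2(u).
Expanding and collecting terms gives f(u) = 5u^2 - 5u - 4.
Evaluating at u = 8: f(8) = 276.

276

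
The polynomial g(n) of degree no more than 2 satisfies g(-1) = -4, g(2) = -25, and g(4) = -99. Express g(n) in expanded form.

Write g(n) = an^2 + bn + c. Substituting each data point gives a linear system:
  a - b + c = -4
  4a + 2b + c = -25
  16a + 4b + c = -99
Solving the system yields a = -6, b = -1, c = 1.
So g(n) = -6n^2 - n + 1.
Check: g(4) = -99. ✓

g(n) = -6n^2 - n + 1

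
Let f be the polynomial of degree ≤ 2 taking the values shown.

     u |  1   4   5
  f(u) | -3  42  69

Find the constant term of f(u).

Write f(u) = au^2 + bu + c. Substituting each data point gives a linear system:
  a + b + c = -3
  16a + 4b + c = 42
  25a + 5b + c = 69
Solving the system yields a = 3, b = 0, c = -6.
So f(u) = 3u^2 - 6.
The constant term is -6.

-6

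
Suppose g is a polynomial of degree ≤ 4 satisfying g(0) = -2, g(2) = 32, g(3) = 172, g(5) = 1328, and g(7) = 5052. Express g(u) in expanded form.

Write g(u) = au^4 + bu^3 + cu^2 + du + e. Substituting each data point gives a linear system:
  e = -2
  16a + 8b + 4c + 2d + e = 32
  81a + 27b + 9c + 3d + e = 172
  625a + 125b + 25c + 5d + e = 1328
  2401a + 343b + 49c + 7d + e = 5052
Solving the system yields a = 2, b = 1, c = -2, d = 1, e = -2.
So g(u) = 2u⁴ + u³ - 2u² + u - 2.
Check: g(3) = 172. ✓

g(u) = 2u^4 + u^3 - 2u^2 + u - 2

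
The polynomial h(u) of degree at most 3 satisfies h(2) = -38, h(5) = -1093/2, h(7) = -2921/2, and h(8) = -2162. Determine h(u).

Using the Lagrange interpolation formula with nodes 2, 5, 7, 8:
  L_0(u) = (u - 5)(u - 7)(u - 8) / -90
  L_1(u) = (u - 2)(u - 7)(u - 8) / 18
  L_2(u) = (u - 2)(u - 5)(u - 8) / -10
  L_3(u) = (u - 2)(u - 5)(u - 7) / 18
Then h(u) = -38·L_0(u) - 1093/2·L_1(u) - 2921/2·L_2(u) - 2162·L_3(u).
Expanding and collecting terms gives h(u) = -4u^3 - (3/2)u^2 - 3u + 6.
Check: h(8) = -2162. ✓

h(u) = -4u^3 - (3/2)u^2 - 3u + 6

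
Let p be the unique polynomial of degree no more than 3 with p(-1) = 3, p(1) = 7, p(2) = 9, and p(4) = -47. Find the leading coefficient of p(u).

Write p(u) = au^3 + bu^2 + cu + d. Substituting each data point gives a linear system:
  -a + b - c + d = 3
  a + b + c + d = 7
  8a + 4b + 2c + d = 9
  64a + 16b + 4c + d = -47
Solving the system yields a = -2, b = 4, c = 4, d = 1.
So p(u) = -2u^3 + 4u^2 + 4u + 1.
The leading coefficient is -2.

-2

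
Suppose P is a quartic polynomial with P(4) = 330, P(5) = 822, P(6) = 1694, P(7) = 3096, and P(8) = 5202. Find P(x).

Using the Lagrange interpolation formula with nodes 4, 5, 6, 7, 8:
  L_0(x) = (x - 5)(x - 6)(x - 7)(x - 8) / 24
  L_1(x) = (x - 4)(x - 6)(x - 7)(x - 8) / -6
  L_2(x) = (x - 4)(x - 5)(x - 7)(x - 8) / 4
  L_3(x) = (x - 4)(x - 5)(x - 6)(x - 8) / -6
  L_4(x) = (x - 4)(x - 5)(x - 6)(x - 7) / 24
Then P(x) = 330·L_0(x) + 822·L_1(x) + 1694·L_2(x) + 3096·L_3(x) + 5202·L_4(x).
Expanding and collecting terms gives P(x) = x^4 + 3x^3 - 6x^2 - 6x + 2.
Check: P(5) = 822. ✓

P(x) = x^4 + 3x^3 - 6x^2 - 6x + 2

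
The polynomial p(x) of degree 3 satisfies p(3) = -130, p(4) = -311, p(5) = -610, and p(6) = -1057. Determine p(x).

p(x) = -5x^3 + x^2 - 3x + 5

Write p(x) = ax^3 + bx^2 + cx + d. Substituting each data point gives a linear system:
  27a + 9b + 3c + d = -130
  64a + 16b + 4c + d = -311
  125a + 25b + 5c + d = -610
  216a + 36b + 6c + d = -1057
Solving the system yields a = -5, b = 1, c = -3, d = 5.
So p(x) = -5x^3 + x^2 - 3x + 5.
Check: p(5) = -610. ✓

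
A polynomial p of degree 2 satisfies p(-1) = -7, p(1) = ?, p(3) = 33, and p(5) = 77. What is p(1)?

The 3 known points determine the degree-2 polynomial uniquely.
Write p(n) = an^2 + bn + c. Substituting each data point gives a linear system:
  a - b + c = -7
  9a + 3b + c = 33
  25a + 5b + c = 77
Solving the system yields a = 2, b = 6, c = -3.
So p(n) = 2n^2 + 6n - 3.
Then p(1) = 5.

5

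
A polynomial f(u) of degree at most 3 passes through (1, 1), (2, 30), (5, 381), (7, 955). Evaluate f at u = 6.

626

Using the Lagrange interpolation formula with nodes 1, 2, 5, 7:
  L_0(u) = (u - 2)(u - 5)(u - 7) / -24
  L_1(u) = (u - 1)(u - 5)(u - 7) / 15
  L_2(u) = (u - 1)(u - 2)(u - 7) / -24
  L_3(u) = (u - 1)(u - 2)(u - 5) / 60
Then f(u) = 1·L_0(u) + 30·L_1(u) + 381·L_2(u) + 955·L_3(u).
Expanding and collecting terms gives f(u) = 2u^3 + 6u^2 - 3u - 4.
Evaluating at u = 6: f(6) = 626.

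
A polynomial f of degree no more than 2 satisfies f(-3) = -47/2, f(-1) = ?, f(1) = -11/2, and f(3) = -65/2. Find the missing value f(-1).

On equispaced nodes a degree-2 polynomial has vanishing third forward difference, so
  - f(-3) + 3·f(-1) - 3·f(1) + f(3) = 0.
Substituting the known values and solving for f(-1):
  3·f(-1) = -15/2
  f(-1) = -5/2.

-5/2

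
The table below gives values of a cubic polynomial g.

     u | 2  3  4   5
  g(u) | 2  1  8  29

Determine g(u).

g(u) = u^3 - 5u^2 + 5u + 4

Write g(u) = au^3 + bu^2 + cu + d. Substituting each data point gives a linear system:
  8a + 4b + 2c + d = 2
  27a + 9b + 3c + d = 1
  64a + 16b + 4c + d = 8
  125a + 25b + 5c + d = 29
Solving the system yields a = 1, b = -5, c = 5, d = 4.
So g(u) = u³ - 5u² + 5u + 4.
Check: g(2) = 2. ✓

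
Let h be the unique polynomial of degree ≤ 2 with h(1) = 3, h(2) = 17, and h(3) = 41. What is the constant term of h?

-1

Write h(n) = an^2 + bn + c. Substituting each data point gives a linear system:
  a + b + c = 3
  4a + 2b + c = 17
  9a + 3b + c = 41
Solving the system yields a = 5, b = -1, c = -1.
So h(n) = 5n^2 - n - 1.
The constant term is -1.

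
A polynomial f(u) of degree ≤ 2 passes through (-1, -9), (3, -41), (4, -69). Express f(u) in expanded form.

Write f(u) = au^2 + bu + c. Substituting each data point gives a linear system:
  a - b + c = -9
  9a + 3b + c = -41
  16a + 4b + c = -69
Solving the system yields a = -4, b = 0, c = -5.
So f(u) = -4u² - 5.
Check: f(3) = -41. ✓

f(u) = -4u^2 - 5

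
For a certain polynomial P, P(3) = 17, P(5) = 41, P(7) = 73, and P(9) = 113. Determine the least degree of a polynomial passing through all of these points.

Forward differences of the values at u = 3, 5, 7, 9:
  P  : 17  41  73  113
  Δ  : 24  32  40
  Δ^2: 8  8
  Δ^3: 0
The second differences are constant (8) and nonzero, while all higher differences vanish, so the minimal degree is 2.

2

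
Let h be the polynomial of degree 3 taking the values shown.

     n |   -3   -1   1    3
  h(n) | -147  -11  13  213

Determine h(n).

h(n) = 6n^3 + 4n^2 + 6n - 3

Using the Lagrange interpolation formula with nodes -3, -1, 1, 3:
  L_0(n) = (n + 1)(n - 1)(n - 3) / -48
  L_1(n) = (n + 3)(n - 1)(n - 3) / 16
  L_2(n) = (n + 3)(n + 1)(n - 3) / -16
  L_3(n) = (n + 3)(n + 1)(n - 1) / 48
Then h(n) = -147·L_0(n) - 11·L_1(n) + 13·L_2(n) + 213·L_3(n).
Expanding and collecting terms gives h(n) = 6n³ + 4n² + 6n - 3.
Check: h(1) = 13. ✓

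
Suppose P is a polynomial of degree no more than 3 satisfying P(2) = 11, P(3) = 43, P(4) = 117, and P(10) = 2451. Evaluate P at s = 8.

Write P(s) = as^3 + bs^2 + cs + d. Substituting each data point gives a linear system:
  8a + 4b + 2c + d = 11
  27a + 9b + 3c + d = 43
  64a + 16b + 4c + d = 117
  1000a + 100b + 10c + d = 2451
Solving the system yields a = 3, b = -6, c = 5, d = 1.
So P(s) = 3s^3 - 6s^2 + 5s + 1.
Then P(8) = 1193.

1193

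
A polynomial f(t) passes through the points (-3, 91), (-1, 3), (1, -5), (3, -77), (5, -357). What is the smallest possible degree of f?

3

Forward differences of the values at t = -3, -1, 1, 3, 5:
  f  : 91  3  -5  -77  -357
  Δ  : -88  -8  -72  -280
  Δ^2: 80  -64  -208
  Δ^3: -144  -144
  Δ^4: 0
The third differences are constant (-144) and nonzero, while all higher differences vanish, so the minimal degree is 3.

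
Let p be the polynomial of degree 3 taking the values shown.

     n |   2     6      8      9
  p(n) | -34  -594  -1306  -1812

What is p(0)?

Using the Lagrange interpolation formula with nodes 2, 6, 8, 9:
  L_0(n) = (n - 6)(n - 8)(n - 9) / -168
  L_1(n) = (n - 2)(n - 8)(n - 9) / 24
  L_2(n) = (n - 2)(n - 6)(n - 9) / -12
  L_3(n) = (n - 2)(n - 6)(n - 8) / 21
Then p(n) = -34·L_0(n) - 594·L_1(n) - 1306·L_2(n) - 1812·L_3(n).
Expanding and collecting terms gives p(n) = -2n^3 - 4n^2 - 4n + 6.
Evaluating at n = 0: p(0) = 6.

6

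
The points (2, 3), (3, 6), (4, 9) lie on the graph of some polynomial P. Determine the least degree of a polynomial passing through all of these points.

Forward differences of the values at x = 2, 3, 4:
  P  : 3  6  9
  Δ  : 3  3
  Δ^2: 0
The first differences are constant (3) and nonzero, while all higher differences vanish, so the minimal degree is 1.

1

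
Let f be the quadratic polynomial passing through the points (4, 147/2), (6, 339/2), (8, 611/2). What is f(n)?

f(n) = 5n^2 - 2n + 3/2

Write f(n) = an^2 + bn + c. Substituting each data point gives a linear system:
  16a + 4b + c = 147/2
  36a + 6b + c = 339/2
  64a + 8b + c = 611/2
Solving the system yields a = 5, b = -2, c = 3/2.
So f(n) = 5n^2 - 2n + 3/2.
Check: f(6) = 339/2. ✓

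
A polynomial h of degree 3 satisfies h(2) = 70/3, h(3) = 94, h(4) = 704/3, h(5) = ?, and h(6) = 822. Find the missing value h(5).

1408/3

On equispaced nodes a degree-3 polynomial has vanishing fourth forward difference, so
  h(2) - 4·h(3) + 6·h(4) - 4·h(5) + h(6) = 0.
Substituting the known values and solving for h(5):
  -4·h(5) = -5632/3
  h(5) = 1408/3.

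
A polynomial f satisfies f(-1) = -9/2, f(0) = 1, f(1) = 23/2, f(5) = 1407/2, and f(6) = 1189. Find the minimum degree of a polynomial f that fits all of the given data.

3

Divided differences on the nodes -1, 0, 1, 5, 6:
  order 0: -9/2  1  23/2  1407/2  1189
  order 1: 11/2  21/2  173  971/2
  order 2: 5/2  65/2  125/2
  order 3: 5  5
  order 4: 0
The order-3 divided differences are all 5 (nonzero) and every higher order vanishes, so the data lies on a polynomial of degree exactly 3.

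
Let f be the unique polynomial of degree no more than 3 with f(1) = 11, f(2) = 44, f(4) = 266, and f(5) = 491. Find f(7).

1259

Using the Lagrange interpolation formula with nodes 1, 2, 4, 5:
  L_0(s) = (s - 2)(s - 4)(s - 5) / -12
  L_1(s) = (s - 1)(s - 4)(s - 5) / 6
  L_2(s) = (s - 1)(s - 2)(s - 5) / -6
  L_3(s) = (s - 1)(s - 2)(s - 4) / 12
Then f(s) = 11·L_0(s) + 44·L_1(s) + 266·L_2(s) + 491·L_3(s).
Expanding and collecting terms gives f(s) = 3s^3 + 5s^2 - 3s + 6.
Evaluating at s = 7: f(7) = 1259.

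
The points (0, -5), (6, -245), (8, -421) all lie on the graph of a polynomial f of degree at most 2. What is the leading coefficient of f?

Write f(t) = at^2 + bt + c. Substituting each data point gives a linear system:
  c = -5
  36a + 6b + c = -245
  64a + 8b + c = -421
Solving the system yields a = -6, b = -4, c = -5.
So f(t) = -6t^2 - 4t - 5.
The leading coefficient is -6.

-6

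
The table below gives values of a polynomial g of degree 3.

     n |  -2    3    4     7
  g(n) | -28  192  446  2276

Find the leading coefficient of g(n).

6

Write g(n) = an^3 + bn^2 + cn + d. Substituting each data point gives a linear system:
  -8a + 4b - 2c + d = -28
  27a + 9b + 3c + d = 192
  64a + 16b + 4c + d = 446
  343a + 49b + 7c + d = 2276
Solving the system yields a = 6, b = 5, c = -3, d = -6.
So g(n) = 6n³ + 5n² - 3n - 6.
The leading coefficient is 6.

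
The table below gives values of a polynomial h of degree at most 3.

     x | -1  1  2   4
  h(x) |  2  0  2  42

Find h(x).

Write h(x) = ax^3 + bx^2 + cx + d. Substituting each data point gives a linear system:
  -a + b - c + d = 2
  a + b + c + d = 0
  8a + 4b + 2c + d = 2
  64a + 16b + 4c + d = 42
Solving the system yields a = 1, b = -1, c = -2, d = 2.
So h(x) = x^3 - x^2 - 2x + 2.
Check: h(4) = 42. ✓

h(x) = x^3 - x^2 - 2x + 2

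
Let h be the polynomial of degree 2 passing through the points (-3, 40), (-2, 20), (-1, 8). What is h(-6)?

148

Using the Lagrange interpolation formula with nodes -3, -2, -1:
  L_0(x) = (x + 2)(x + 1) / 2
  L_1(x) = (x + 3)(x + 1) / -1
  L_2(x) = (x + 3)(x + 2) / 2
Then h(x) = 40·L_0(x) + 20·L_1(x) + 8·L_2(x).
Expanding and collecting terms gives h(x) = 4x^2 + 4.
Evaluating at x = -6: h(-6) = 148.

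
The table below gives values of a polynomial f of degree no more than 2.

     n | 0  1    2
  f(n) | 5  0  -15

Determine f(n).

Write f(n) = an^2 + bn + c. Substituting each data point gives a linear system:
  c = 5
  a + b + c = 0
  4a + 2b + c = -15
Solving the system yields a = -5, b = 0, c = 5.
So f(n) = -5n^2 + 5.
Check: f(0) = 5. ✓

f(n) = -5n^2 + 5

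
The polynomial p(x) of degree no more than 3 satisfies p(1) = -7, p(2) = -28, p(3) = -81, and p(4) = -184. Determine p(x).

p(x) = -3x^3 + 2x^2 - 6x

Write p(x) = ax^3 + bx^2 + cx + d. Substituting each data point gives a linear system:
  a + b + c + d = -7
  8a + 4b + 2c + d = -28
  27a + 9b + 3c + d = -81
  64a + 16b + 4c + d = -184
Solving the system yields a = -3, b = 2, c = -6, d = 0.
So p(x) = -3x^3 + 2x^2 - 6x.
Check: p(2) = -28. ✓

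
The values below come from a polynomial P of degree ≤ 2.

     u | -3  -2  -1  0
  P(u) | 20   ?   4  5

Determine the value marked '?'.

9

The 3 known points determine the degree-2 polynomial uniquely.
Write P(u) = au^2 + bu + c. Substituting each data point gives a linear system:
  9a - 3b + c = 20
  a - b + c = 4
  c = 5
Solving the system yields a = 3, b = 4, c = 5.
So P(u) = 3u² + 4u + 5.
Then P(-2) = 9.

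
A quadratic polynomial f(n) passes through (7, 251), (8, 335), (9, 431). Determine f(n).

Using the Lagrange interpolation formula with nodes 7, 8, 9:
  L_0(n) = (n - 8)(n - 9) / 2
  L_1(n) = (n - 7)(n - 9) / -1
  L_2(n) = (n - 7)(n - 8) / 2
Then f(n) = 251·L_0(n) + 335·L_1(n) + 431·L_2(n).
Expanding and collecting terms gives f(n) = 6n^2 - 6n - 1.
Check: f(9) = 431. ✓

f(n) = 6n^2 - 6n - 1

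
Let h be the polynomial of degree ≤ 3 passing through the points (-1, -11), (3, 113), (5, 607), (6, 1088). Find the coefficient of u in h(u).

Write h(u) = au^3 + bu^2 + cu + d. Substituting each data point gives a linear system:
  -a + b - c + d = -11
  27a + 9b + 3c + d = 113
  125a + 25b + 5c + d = 607
  216a + 36b + 6c + d = 1088
Solving the system yields a = 6, b = -6, c = 1, d = 2.
So h(u) = 6u^3 - 6u^2 + u + 2.
The coefficient of u is 1.

1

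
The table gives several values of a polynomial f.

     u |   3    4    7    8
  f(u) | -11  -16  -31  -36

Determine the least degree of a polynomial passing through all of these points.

Divided differences on the nodes 3, 4, 7, 8:
  order 0: -11  -16  -31  -36
  order 1: -5  -5  -5
  order 2: 0  0
  order 3: 0
The order-1 divided differences are all -5 (nonzero) and every higher order vanishes, so the data lies on a polynomial of degree exactly 1.

1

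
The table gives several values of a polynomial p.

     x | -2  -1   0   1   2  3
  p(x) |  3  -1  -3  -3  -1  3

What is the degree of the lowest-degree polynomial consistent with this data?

Forward differences of the values at x = -2, -1, 0, 1, 2, 3:
  p  : 3  -1  -3  -3  -1  3
  Δ  : -4  -2  0  2  4
  Δ^2: 2  2  2  2
  Δ^3: 0  0  0
  Δ^4: 0  0
  Δ^5: 0
The second differences are constant (2) and nonzero, while all higher differences vanish, so the minimal degree is 2.

2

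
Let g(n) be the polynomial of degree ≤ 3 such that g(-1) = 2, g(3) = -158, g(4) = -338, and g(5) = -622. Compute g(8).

Write g(n) = an^3 + bn^2 + cn + d. Substituting each data point gives a linear system:
  -a + b - c + d = 2
  27a + 9b + 3c + d = -158
  64a + 16b + 4c + d = -338
  125a + 25b + 5c + d = -622
Solving the system yields a = -4, b = -4, c = -4, d = -2.
So g(n) = -4n^3 - 4n^2 - 4n - 2.
Then g(8) = -2338.

-2338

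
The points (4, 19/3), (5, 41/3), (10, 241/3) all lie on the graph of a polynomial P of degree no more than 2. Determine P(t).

Write P(t) = at^2 + bt + c. Substituting each data point gives a linear system:
  16a + 4b + c = 19/3
  25a + 5b + c = 41/3
  100a + 10b + c = 241/3
Solving the system yields a = 1, b = -5/3, c = -3.
So P(t) = t² - (5/3)t - 3.
Check: P(10) = 241/3. ✓

P(t) = t^2 - (5/3)t - 3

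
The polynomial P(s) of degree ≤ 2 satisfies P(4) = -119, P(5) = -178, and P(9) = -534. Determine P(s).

Write P(s) = as^2 + bs + c. Substituting each data point gives a linear system:
  16a + 4b + c = -119
  25a + 5b + c = -178
  81a + 9b + c = -534
Solving the system yields a = -6, b = -5, c = -3.
So P(s) = -6s^2 - 5s - 3.
Check: P(9) = -534. ✓

P(s) = -6s^2 - 5s - 3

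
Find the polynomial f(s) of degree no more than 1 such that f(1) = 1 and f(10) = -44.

f(s) = -5s + 6

Write f(s) = as + b. Substituting each data point gives a linear system:
  a + b = 1
  10a + b = -44
Solving the system yields a = -5, b = 6.
So f(s) = -5s + 6.
Check: f(1) = 1. ✓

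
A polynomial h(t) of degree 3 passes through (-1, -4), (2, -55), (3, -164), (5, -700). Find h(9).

-3884

Using the Lagrange interpolation formula with nodes -1, 2, 3, 5:
  L_0(t) = (t - 2)(t - 3)(t - 5) / -72
  L_1(t) = (t + 1)(t - 3)(t - 5) / 9
  L_2(t) = (t + 1)(t - 2)(t - 5) / -8
  L_3(t) = (t + 1)(t - 2)(t - 3) / 36
Then h(t) = -4·L_0(t) - 55·L_1(t) - 164·L_2(t) - 700·L_3(t).
Expanding and collecting terms gives h(t) = -5t^3 - 3t^2 + t - 5.
Evaluating at t = 9: h(9) = -3884.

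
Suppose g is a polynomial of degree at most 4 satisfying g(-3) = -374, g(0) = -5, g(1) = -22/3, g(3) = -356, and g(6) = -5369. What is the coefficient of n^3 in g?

-1/3

Write g(n) = an^4 + bn^3 + cn^2 + dn + e. Substituting each data point gives a linear system:
  81a - 27b + 9c - 3d + e = -374
  e = -5
  a + b + c + d + e = -22/3
  81a + 27b + 9c + 3d + e = -356
  1296a + 216b + 36c + 6d + e = -5369
Solving the system yields a = -4, b = -1/3, c = -4, d = 6, e = -5.
So g(n) = -4n^4 - (1/3)n^3 - 4n^2 + 6n - 5.
The coefficient of n^3 is -1/3.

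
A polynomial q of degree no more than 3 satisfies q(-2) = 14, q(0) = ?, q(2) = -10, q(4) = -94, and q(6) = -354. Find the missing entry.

-6

The 4 known points determine the degree-3 polynomial uniquely.
Write q(t) = at^3 + bt^2 + ct + d. Substituting each data point gives a linear system:
  -8a + 4b - 2c + d = 14
  8a + 4b + 2c + d = -10
  64a + 16b + 4c + d = -94
  216a + 36b + 6c + d = -354
Solving the system yields a = -2, b = 2, c = 2, d = -6.
So q(t) = -2t^3 + 2t^2 + 2t - 6.
Then q(0) = -6.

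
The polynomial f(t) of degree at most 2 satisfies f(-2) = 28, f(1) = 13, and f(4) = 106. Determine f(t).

f(t) = 6t^2 + t + 6

Write f(t) = at^2 + bt + c. Substituting each data point gives a linear system:
  4a - 2b + c = 28
  a + b + c = 13
  16a + 4b + c = 106
Solving the system yields a = 6, b = 1, c = 6.
So f(t) = 6t² + t + 6.
Check: f(1) = 13. ✓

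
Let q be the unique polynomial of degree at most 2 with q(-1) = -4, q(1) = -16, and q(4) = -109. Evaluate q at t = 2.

-37

Using the Lagrange interpolation formula with nodes -1, 1, 4:
  L_0(t) = (t - 1)(t - 4) / 10
  L_1(t) = (t + 1)(t - 4) / -6
  L_2(t) = (t + 1)(t - 1) / 15
Then q(t) = -4·L_0(t) - 16·L_1(t) - 109·L_2(t).
Expanding and collecting terms gives q(t) = -5t^2 - 6t - 5.
Evaluating at t = 2: q(2) = -37.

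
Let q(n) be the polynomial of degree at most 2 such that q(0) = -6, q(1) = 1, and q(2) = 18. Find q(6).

186

Write q(n) = an^2 + bn + c. Substituting each data point gives a linear system:
  c = -6
  a + b + c = 1
  4a + 2b + c = 18
Solving the system yields a = 5, b = 2, c = -6.
So q(n) = 5n^2 + 2n - 6.
Then q(6) = 186.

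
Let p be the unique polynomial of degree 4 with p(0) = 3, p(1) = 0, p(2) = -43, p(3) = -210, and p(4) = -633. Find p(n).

Write p(n) = an^4 + bn^3 + cn^2 + dn + e. Substituting each data point gives a linear system:
  e = 3
  a + b + c + d + e = 0
  16a + 8b + 4c + 2d + e = -43
  81a + 27b + 9c + 3d + e = -210
  256a + 64b + 16c + 4d + e = -633
Solving the system yields a = -2, b = -2, c = 0, d = 1, e = 3.
So p(n) = -2n^4 - 2n^3 + n + 3.
Check: p(2) = -43. ✓

p(n) = -2n^4 - 2n^3 + n + 3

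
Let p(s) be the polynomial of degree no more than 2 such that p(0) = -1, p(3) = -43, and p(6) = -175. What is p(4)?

-77

Using the Lagrange interpolation formula with nodes 0, 3, 6:
  L_0(s) = (s - 3)(s - 6) / 18
  L_1(s) = s(s - 6) / -9
  L_2(s) = s(s - 3) / 18
Then p(s) = -1·L_0(s) - 43·L_1(s) - 175·L_2(s).
Expanding and collecting terms gives p(s) = -5s^2 + s - 1.
Evaluating at s = 4: p(4) = -77.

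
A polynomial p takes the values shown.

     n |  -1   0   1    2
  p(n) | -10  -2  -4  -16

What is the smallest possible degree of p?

2

Forward differences of the values at n = -1, 0, 1, 2:
  p  : -10  -2  -4  -16
  Δ  : 8  -2  -12
  Δ^2: -10  -10
  Δ^3: 0
The second differences are constant (-10) and nonzero, while all higher differences vanish, so the minimal degree is 2.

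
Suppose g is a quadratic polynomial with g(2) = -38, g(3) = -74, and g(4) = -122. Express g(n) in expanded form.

g(n) = -6n^2 - 6n - 2

Write g(n) = an^2 + bn + c. Substituting each data point gives a linear system:
  4a + 2b + c = -38
  9a + 3b + c = -74
  16a + 4b + c = -122
Solving the system yields a = -6, b = -6, c = -2.
So g(n) = -6n^2 - 6n - 2.
Check: g(3) = -74. ✓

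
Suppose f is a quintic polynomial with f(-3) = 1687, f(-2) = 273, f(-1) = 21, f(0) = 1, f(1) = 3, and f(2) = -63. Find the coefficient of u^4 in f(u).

5

Write f(u) = au^5 + bu^4 + cu^3 + du^2 + eu + k. Substituting each data point gives a linear system:
  -243a + 81b - 27c + 9d - 3e + k = 1687
  -32a + 16b - 8c + 4d - 2e + k = 273
  -a + b - c + d - e + k = 21
  k = 1
  a + b + c + d + e + k = 3
  32a + 16b + 8c + 4d + 2e + k = -63
Solving the system yields a = -5, b = 5, c = 0, d = 6, e = -4, k = 1.
So f(u) = -5u⁵ + 5u⁴ + 6u² - 4u + 1.
The coefficient of u^4 is 5.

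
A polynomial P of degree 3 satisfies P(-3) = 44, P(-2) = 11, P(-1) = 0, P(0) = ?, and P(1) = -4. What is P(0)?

The 4 known points determine the degree-3 polynomial uniquely.
Write P(u) = au^3 + bu^2 + cu + d. Substituting each data point gives a linear system:
  -27a + 9b - 3c + d = 44
  -8a + 4b - 2c + d = 11
  -a + b - c + d = 0
  a + b + c + d = -4
Solving the system yields a = -2, b = -1, c = 0, d = -1.
So P(u) = -2u^3 - u^2 - 1.
Then P(0) = -1.

-1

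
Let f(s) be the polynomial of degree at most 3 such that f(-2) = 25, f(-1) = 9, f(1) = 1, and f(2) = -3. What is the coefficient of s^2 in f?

Write f(s) = as^3 + bs^2 + cs + d. Substituting each data point gives a linear system:
  -8a + 4b - 2c + d = 25
  -a + b - c + d = 9
  a + b + c + d = 1
  8a + 4b + 2c + d = -3
Solving the system yields a = -1, b = 2, c = -3, d = 3.
So f(s) = -s^3 + 2s^2 - 3s + 3.
The coefficient of s^2 is 2.

2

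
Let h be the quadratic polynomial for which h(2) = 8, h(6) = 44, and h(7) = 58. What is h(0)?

2

Write h(n) = an^2 + bn + c. Substituting each data point gives a linear system:
  4a + 2b + c = 8
  36a + 6b + c = 44
  49a + 7b + c = 58
Solving the system yields a = 1, b = 1, c = 2.
So h(n) = n^2 + n + 2.
Then h(0) = 2.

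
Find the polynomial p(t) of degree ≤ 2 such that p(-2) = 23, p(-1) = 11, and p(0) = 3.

Using the Lagrange interpolation formula with nodes -2, -1, 0:
  L_0(t) = (t + 1)t / 2
  L_1(t) = (t + 2)t / -1
  L_2(t) = (t + 2)(t + 1) / 2
Then p(t) = 23·L_0(t) + 11·L_1(t) + 3·L_2(t).
Expanding and collecting terms gives p(t) = 2t^2 - 6t + 3.
Check: p(-2) = 23. ✓

p(t) = 2t^2 - 6t + 3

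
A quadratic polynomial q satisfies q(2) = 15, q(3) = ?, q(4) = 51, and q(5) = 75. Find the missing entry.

31

On equispaced nodes a degree-2 polynomial has vanishing third forward difference, so
  - q(2) + 3·q(3) - 3·q(4) + q(5) = 0.
Substituting the known values and solving for q(3):
  3·q(3) = 93
  q(3) = 31.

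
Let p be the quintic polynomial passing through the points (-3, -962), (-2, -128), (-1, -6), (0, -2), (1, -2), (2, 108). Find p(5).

Forward differences of the values at x = -3, -2, -1, 0, 1, 2:
  p  : -962  -128  -6  -2  -2  108
  Δ  : 834  122  4  0  110
  Δ^2: -712  -118  -4  110
  Δ^3: 594  114  114
  Δ^4: -480  0
  Δ^5: 480
The fifth differences are constant, confirming degree 5.
Interpolating (Newton forward form) and evaluating at x = 5 gives p(5) = 12318.

12318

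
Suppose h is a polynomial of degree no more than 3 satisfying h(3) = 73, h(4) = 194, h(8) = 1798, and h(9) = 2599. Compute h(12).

Write h(t) = at^3 + bt^2 + ct + d. Substituting each data point gives a linear system:
  27a + 9b + 3c + d = 73
  64a + 16b + 4c + d = 194
  512a + 64b + 8c + d = 1798
  729a + 81b + 9c + d = 2599
Solving the system yields a = 4, b = -4, c = 1, d = -2.
So h(t) = 4t^3 - 4t^2 + t - 2.
Then h(12) = 6346.

6346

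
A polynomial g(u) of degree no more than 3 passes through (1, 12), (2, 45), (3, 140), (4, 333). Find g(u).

Write g(u) = au^3 + bu^2 + cu + d. Substituting each data point gives a linear system:
  a + b + c + d = 12
  8a + 4b + 2c + d = 45
  27a + 9b + 3c + d = 140
  64a + 16b + 4c + d = 333
Solving the system yields a = 6, b = -5, c = 6, d = 5.
So g(u) = 6u³ - 5u² + 6u + 5.
Check: g(2) = 45. ✓

g(u) = 6u^3 - 5u^2 + 6u + 5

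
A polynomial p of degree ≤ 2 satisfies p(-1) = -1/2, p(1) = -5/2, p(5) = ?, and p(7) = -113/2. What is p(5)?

The 3 known points determine the degree-2 polynomial uniquely.
Write p(t) = at^2 + bt + c. Substituting each data point gives a linear system:
  a - b + c = -1/2
  a + b + c = -5/2
  49a + 7b + c = -113/2
Solving the system yields a = -1, b = -1, c = -1/2.
So p(t) = -t² - t - 1/2.
Then p(5) = -61/2.

-61/2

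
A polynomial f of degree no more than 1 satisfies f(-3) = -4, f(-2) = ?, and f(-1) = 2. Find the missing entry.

-1

On equispaced nodes a degree-1 polynomial has vanishing second forward difference, so
  f(-3) - 2·f(-2) + f(-1) = 0.
Substituting the known values and solving for f(-2):
  -2·f(-2) = 2
  f(-2) = -1.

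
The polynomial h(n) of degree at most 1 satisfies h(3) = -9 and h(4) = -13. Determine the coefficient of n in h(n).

Write h(n) = an + b. Substituting each data point gives a linear system:
  3a + b = -9
  4a + b = -13
Solving the system yields a = -4, b = 3.
So h(n) = -4n + 3.
The leading coefficient is -4.

-4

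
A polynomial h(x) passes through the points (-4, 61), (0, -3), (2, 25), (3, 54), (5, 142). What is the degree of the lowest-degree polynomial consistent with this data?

2

Divided differences on the nodes -4, 0, 2, 3, 5:
  order 0: 61  -3  25  54  142
  order 1: -16  14  29  44
  order 2: 5  5  5
  order 3: 0  0
  order 4: 0
The order-2 divided differences are all 5 (nonzero) and every higher order vanishes, so the data lies on a polynomial of degree exactly 2.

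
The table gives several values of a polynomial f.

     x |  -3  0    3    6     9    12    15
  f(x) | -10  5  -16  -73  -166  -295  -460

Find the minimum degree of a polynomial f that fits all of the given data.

2

Forward differences of the values at x = -3, 0, 3, 6, 9, 12, 15:
  f  : -10  5  -16  -73  -166  -295  -460
  Δ  : 15  -21  -57  -93  -129  -165
  Δ^2: -36  -36  -36  -36  -36
  Δ^3: 0  0  0  0
  Δ^4: 0  0  0
  Δ^5: 0  0
  Δ^6: 0
The second differences are constant (-36) and nonzero, while all higher differences vanish, so the minimal degree is 2.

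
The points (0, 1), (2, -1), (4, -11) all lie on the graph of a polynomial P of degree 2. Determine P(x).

Write P(x) = ax^2 + bx + c. Substituting each data point gives a linear system:
  c = 1
  4a + 2b + c = -1
  16a + 4b + c = -11
Solving the system yields a = -1, b = 1, c = 1.
So P(x) = -x^2 + x + 1.
Check: P(2) = -1. ✓

P(x) = -x^2 + x + 1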